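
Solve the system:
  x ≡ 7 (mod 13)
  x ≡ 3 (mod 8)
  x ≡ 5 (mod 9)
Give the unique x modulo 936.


Moduli 13, 8, 9 are pairwise coprime; by CRT there is a unique solution modulo M = 13 · 8 · 9 = 936.
Solve pairwise, accumulating the modulus:
  Start with x ≡ 7 (mod 13).
  Combine with x ≡ 3 (mod 8): since gcd(13, 8) = 1, we get a unique residue mod 104.
    Write x = 7 + 13·t and substitute into x ≡ 3 (mod 8): 13·t ≡ 3 − 7 = -4 (mod 8).
    Reduce coefficients mod 8: 5·t ≡ 4 (mod 8).
    The inverse of 5 mod 8 is 5 (since 5·5 = 25 = 3·8 + 1), so t ≡ 5·4 = 20 ≡ 4 (mod 8).
    Then x = 7 + 13·4 = 59, valid modulo lcm(13, 8) = 104: x ≡ 59 (mod 104).
  Combine with x ≡ 5 (mod 9): since gcd(104, 9) = 1, we get a unique residue mod 936.
    Write x = 59 + 104·t and substitute into x ≡ 5 (mod 9): 104·t ≡ 5 − 59 = -54 (mod 9).
    Reduce coefficients mod 9: 5·t ≡ 0 (mod 9).
    The inverse of 5 mod 9 is 2 (since 5·2 = 10 = 1·9 + 1), so t ≡ 2·0 = 0 ≡ 0 (mod 9).
    Then x = 59 + 104·0 = 59, valid modulo lcm(104, 9) = 936: x ≡ 59 (mod 936).
Verify: 59 mod 13 = 7 ✓, 59 mod 8 = 3 ✓, 59 mod 9 = 5 ✓.

x ≡ 59 (mod 936).


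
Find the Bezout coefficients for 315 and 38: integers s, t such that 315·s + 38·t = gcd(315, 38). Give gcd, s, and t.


Euclidean algorithm on (315, 38) — divide until remainder is 0:
  315 = 8 · 38 + 11
  38 = 3 · 11 + 5
  11 = 2 · 5 + 1
  5 = 5 · 1 + 0
gcd(315, 38) = 1.
Track Bezout coefficients alongside the remainders: start with r₀ = 315 = a·1 + b·0 (s = 1, t = 0) and r₁ = 38 = a·0 + b·1 (s = 0, t = 1); each new remainder r_{k+1} = r_{k-1} − q_k·r_k inherits s_{k+1} = s_{k-1} − q_k·s_k, t_{k+1} = t_{k-1} − q_k·t_k, so r_k = a·s_k + b·t_k at every step:
  q = 8: r = 11, s = 1 − 8·0 = 1, t = 0 − 8·1 = -8  (check: 315·1 + 38·(-8) = 11)
  q = 3: r = 5, s = 0 − 3·1 = -3, t = 1 − 3·(-8) = 25  (check: 315·(-3) + 38·25 = 5)
  q = 2: r = 1, s = 1 − 2·(-3) = 7, t = -8 − 2·25 = -58  (check: 315·7 + 38·(-58) = 1)
The row with r = 1 (the gcd) gives the Bezout coefficients s = 7, t = -58.
Result: 315 · (7) + 38 · (-58) = 1.

gcd(315, 38) = 1; s = 7, t = -58 (check: 315·7 + 38·(-58) = 1).


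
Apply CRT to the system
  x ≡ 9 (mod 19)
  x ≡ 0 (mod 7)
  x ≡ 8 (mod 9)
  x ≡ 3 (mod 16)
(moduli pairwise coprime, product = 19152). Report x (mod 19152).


Product of moduli M = 19 · 7 · 9 · 16 = 19152.
Merge one congruence at a time:
  Start: x ≡ 9 (mod 19).
  Combine with x ≡ 0 (mod 7); new modulus lcm = 133.
    Write x = 9 + 19·t and substitute into x ≡ 0 (mod 7): 19·t ≡ 0 − 9 = -9 (mod 7).
    Reduce coefficients mod 7: 5·t ≡ 5 (mod 7).
    The inverse of 5 mod 7 is 3 (since 5·3 = 15 = 2·7 + 1), so t ≡ 3·5 = 15 ≡ 1 (mod 7).
    Then x = 9 + 19·1 = 28, valid modulo lcm(19, 7) = 133: x ≡ 28 (mod 133).
  Combine with x ≡ 8 (mod 9); new modulus lcm = 1197.
    Write x = 28 + 133·t and substitute into x ≡ 8 (mod 9): 133·t ≡ 8 − 28 = -20 (mod 9).
    Reduce coefficients mod 9: 7·t ≡ 7 (mod 9).
    The inverse of 7 mod 9 is 4 (since 7·4 = 28 = 3·9 + 1), so t ≡ 4·7 = 28 ≡ 1 (mod 9).
    Then x = 28 + 133·1 = 161, valid modulo lcm(133, 9) = 1197: x ≡ 161 (mod 1197).
  Combine with x ≡ 3 (mod 16); new modulus lcm = 19152.
    Write x = 161 + 1197·t and substitute into x ≡ 3 (mod 16): 1197·t ≡ 3 − 161 = -158 (mod 16).
    Reduce coefficients mod 16: 13·t ≡ 2 (mod 16).
    The inverse of 13 mod 16 is 5 (since 13·5 = 65 = 4·16 + 1), so t ≡ 5·2 = 10 ≡ 10 (mod 16).
    Then x = 161 + 1197·10 = 12131, valid modulo lcm(1197, 16) = 19152: x ≡ 12131 (mod 19152).
Verify against each original: 12131 mod 19 = 9, 12131 mod 7 = 0, 12131 mod 9 = 8, 12131 mod 16 = 3.

x ≡ 12131 (mod 19152).


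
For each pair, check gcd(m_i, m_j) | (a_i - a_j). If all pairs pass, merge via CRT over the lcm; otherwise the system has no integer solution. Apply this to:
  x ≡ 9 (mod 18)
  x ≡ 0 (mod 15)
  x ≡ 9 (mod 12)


Moduli 18, 15, 12 are not pairwise coprime, so CRT works modulo lcm(m_i) when all pairwise compatibility conditions hold.
Pairwise compatibility: gcd(m_i, m_j) must divide a_i - a_j for every pair.
Merge one congruence at a time:
  Start: x ≡ 9 (mod 18).
  Combine with x ≡ 0 (mod 15): gcd(18, 15) = 3; 0 - 9 = -9, which IS divisible by 3, so compatible.
    Write x = 9 + 18·t and substitute into x ≡ 0 (mod 15): 18·t ≡ 0 − 9 = -9 (mod 15).
    Divide the congruence (and modulus) by g = 3: 6·t ≡ -3 (mod 5).
    Reduce coefficients mod 5: 1·t ≡ 2 (mod 5).
    So t ≡ 2 (mod 5).
    Then x = 9 + 18·2 = 45, valid modulo lcm(18, 15) = 90: x ≡ 45 (mod 90).
  Combine with x ≡ 9 (mod 12): gcd(90, 12) = 6; 9 - 45 = -36, which IS divisible by 6, so compatible.
    Write x = 45 + 90·t and substitute into x ≡ 9 (mod 12): 90·t ≡ 9 − 45 = -36 (mod 12).
    Divide the congruence (and modulus) by g = 6: 15·t ≡ -6 (mod 2).
    Reduce coefficients mod 2: 1·t ≡ 0 (mod 2).
    So t ≡ 0 (mod 2).
    Then x = 45 + 90·0 = 45, valid modulo lcm(90, 12) = 180: x ≡ 45 (mod 180).
Verify: 45 mod 18 = 9, 45 mod 15 = 0, 45 mod 12 = 9.

x ≡ 45 (mod 180).


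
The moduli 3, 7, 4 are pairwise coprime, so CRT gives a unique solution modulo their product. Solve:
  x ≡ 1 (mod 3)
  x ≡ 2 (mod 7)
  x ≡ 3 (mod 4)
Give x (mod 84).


Moduli 3, 7, 4 are pairwise coprime; by CRT there is a unique solution modulo M = 3 · 7 · 4 = 84.
Solve pairwise, accumulating the modulus:
  Start with x ≡ 1 (mod 3).
  Combine with x ≡ 2 (mod 7): since gcd(3, 7) = 1, we get a unique residue mod 21.
    Write x = 1 + 3·t and substitute into x ≡ 2 (mod 7): 3·t ≡ 2 − 1 = 1 (mod 7).
    The inverse of 3 mod 7 is 5 (since 3·5 = 15 = 2·7 + 1), so t ≡ 5·1 = 5 ≡ 5 (mod 7).
    Then x = 1 + 3·5 = 16, valid modulo lcm(3, 7) = 21: x ≡ 16 (mod 21).
  Combine with x ≡ 3 (mod 4): since gcd(21, 4) = 1, we get a unique residue mod 84.
    Write x = 16 + 21·t and substitute into x ≡ 3 (mod 4): 21·t ≡ 3 − 16 = -13 (mod 4).
    Reduce coefficients mod 4: 1·t ≡ 3 (mod 4).
    So t ≡ 3 (mod 4).
    Then x = 16 + 21·3 = 79, valid modulo lcm(21, 4) = 84: x ≡ 79 (mod 84).
Verify: 79 mod 3 = 1 ✓, 79 mod 7 = 2 ✓, 79 mod 4 = 3 ✓.

x ≡ 79 (mod 84).


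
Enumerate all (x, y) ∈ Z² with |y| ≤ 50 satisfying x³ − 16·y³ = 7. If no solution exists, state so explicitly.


The equation is x³ - 16y³ = 7. For fixed y, x³ = 16·y³ + 7, so a solution requires the RHS to be a perfect cube.
Strategy: iterate y from -50 to 50, compute RHS = 16·y³ + 7, and check whether it is a (positive or negative) perfect cube.
Check small values of y:
  y = 0: RHS = 7 is not a perfect cube.
  y = 1: RHS = 23 is not a perfect cube.
  y = -1: RHS = -9 is not a perfect cube.
  y = 2: RHS = 135 is not a perfect cube.
  y = -2: RHS = -121 is not a perfect cube.
  y = 3: RHS = 439 is not a perfect cube.
  y = -3: RHS = -425 is not a perfect cube.
Continuing the search up to |y| = 50 finds no solutions either.
No (x, y) in the scanned range satisfies the equation.

No integer solutions with |y| ≤ 50.


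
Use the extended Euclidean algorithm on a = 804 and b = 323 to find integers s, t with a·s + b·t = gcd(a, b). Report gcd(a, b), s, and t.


Euclidean algorithm on (804, 323) — divide until remainder is 0:
  804 = 2 · 323 + 158
  323 = 2 · 158 + 7
  158 = 22 · 7 + 4
  7 = 1 · 4 + 3
  4 = 1 · 3 + 1
  3 = 3 · 1 + 0
gcd(804, 323) = 1.
Track Bezout coefficients alongside the remainders: start with r₀ = 804 = a·1 + b·0 (s = 1, t = 0) and r₁ = 323 = a·0 + b·1 (s = 0, t = 1); each new remainder r_{k+1} = r_{k-1} − q_k·r_k inherits s_{k+1} = s_{k-1} − q_k·s_k, t_{k+1} = t_{k-1} − q_k·t_k, so r_k = a·s_k + b·t_k at every step:
  q = 2: r = 158, s = 1 − 2·0 = 1, t = 0 − 2·1 = -2  (check: 804·1 + 323·(-2) = 158)
  q = 2: r = 7, s = 0 − 2·1 = -2, t = 1 − 2·(-2) = 5  (check: 804·(-2) + 323·5 = 7)
  q = 22: r = 4, s = 1 − 22·(-2) = 45, t = -2 − 22·5 = -112  (check: 804·45 + 323·(-112) = 4)
  q = 1: r = 3, s = -2 − 1·45 = -47, t = 5 − 1·(-112) = 117  (check: 804·(-47) + 323·117 = 3)
  q = 1: r = 1, s = 45 − 1·(-47) = 92, t = -112 − 1·117 = -229  (check: 804·92 + 323·(-229) = 1)
The row with r = 1 (the gcd) gives the Bezout coefficients s = 92, t = -229.
Result: 804 · (92) + 323 · (-229) = 1.

gcd(804, 323) = 1; s = 92, t = -229 (check: 804·92 + 323·(-229) = 1).


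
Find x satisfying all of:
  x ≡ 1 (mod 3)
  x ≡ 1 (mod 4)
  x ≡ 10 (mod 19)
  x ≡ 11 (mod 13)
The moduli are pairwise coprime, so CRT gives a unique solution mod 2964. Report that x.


Product of moduli M = 3 · 4 · 19 · 13 = 2964.
Merge one congruence at a time:
  Start: x ≡ 1 (mod 3).
  Combine with x ≡ 1 (mod 4); new modulus lcm = 12.
    Write x = 1 + 3·t and substitute into x ≡ 1 (mod 4): 3·t ≡ 1 − 1 = 0 (mod 4).
    The inverse of 3 mod 4 is 3 (since 3·3 = 9 = 2·4 + 1), so t ≡ 3·0 = 0 ≡ 0 (mod 4).
    Then x = 1 + 3·0 = 1, valid modulo lcm(3, 4) = 12: x ≡ 1 (mod 12).
  Combine with x ≡ 10 (mod 19); new modulus lcm = 228.
    Write x = 1 + 12·t and substitute into x ≡ 10 (mod 19): 12·t ≡ 10 − 1 = 9 (mod 19).
    The inverse of 12 mod 19 is 8 (since 12·8 = 96 = 5·19 + 1), so t ≡ 8·9 = 72 ≡ 15 (mod 19).
    Then x = 1 + 12·15 = 181, valid modulo lcm(12, 19) = 228: x ≡ 181 (mod 228).
  Combine with x ≡ 11 (mod 13); new modulus lcm = 2964.
    Write x = 181 + 228·t and substitute into x ≡ 11 (mod 13): 228·t ≡ 11 − 181 = -170 (mod 13).
    Reduce coefficients mod 13: 7·t ≡ 12 (mod 13).
    The inverse of 7 mod 13 is 2 (since 7·2 = 14 = 1·13 + 1), so t ≡ 2·12 = 24 ≡ 11 (mod 13).
    Then x = 181 + 228·11 = 2689, valid modulo lcm(228, 13) = 2964: x ≡ 2689 (mod 2964).
Verify against each original: 2689 mod 3 = 1, 2689 mod 4 = 1, 2689 mod 19 = 10, 2689 mod 13 = 11.

x ≡ 2689 (mod 2964).


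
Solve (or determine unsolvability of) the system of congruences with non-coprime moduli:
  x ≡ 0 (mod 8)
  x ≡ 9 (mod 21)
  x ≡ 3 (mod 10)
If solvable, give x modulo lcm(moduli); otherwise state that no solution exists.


Moduli 8, 21, 10 are not pairwise coprime, so CRT works modulo lcm(m_i) when all pairwise compatibility conditions hold.
Pairwise compatibility: gcd(m_i, m_j) must divide a_i - a_j for every pair.
Merge one congruence at a time:
  Start: x ≡ 0 (mod 8).
  Combine with x ≡ 9 (mod 21): gcd(8, 21) = 1; 9 - 0 = 9, which IS divisible by 1, so compatible.
    Write x = 0 + 8·t and substitute into x ≡ 9 (mod 21): 8·t ≡ 9 − 0 = 9 (mod 21).
    The inverse of 8 mod 21 is 8 (since 8·8 = 64 = 3·21 + 1), so t ≡ 8·9 = 72 ≡ 9 (mod 21).
    Then x = 0 + 8·9 = 72, valid modulo lcm(8, 21) = 168: x ≡ 72 (mod 168).
  Combine with x ≡ 3 (mod 10): gcd(168, 10) = 2, and 3 - 72 = -69 is NOT divisible by 2.
    ⇒ system is inconsistent (no integer solution).

No solution (the system is inconsistent).


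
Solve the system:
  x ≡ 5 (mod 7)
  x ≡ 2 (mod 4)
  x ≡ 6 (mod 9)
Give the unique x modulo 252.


Moduli 7, 4, 9 are pairwise coprime; by CRT there is a unique solution modulo M = 7 · 4 · 9 = 252.
Solve pairwise, accumulating the modulus:
  Start with x ≡ 5 (mod 7).
  Combine with x ≡ 2 (mod 4): since gcd(7, 4) = 1, we get a unique residue mod 28.
    Write x = 5 + 7·t and substitute into x ≡ 2 (mod 4): 7·t ≡ 2 − 5 = -3 (mod 4).
    Reduce coefficients mod 4: 3·t ≡ 1 (mod 4).
    The inverse of 3 mod 4 is 3 (since 3·3 = 9 = 2·4 + 1), so t ≡ 3·1 = 3 ≡ 3 (mod 4).
    Then x = 5 + 7·3 = 26, valid modulo lcm(7, 4) = 28: x ≡ 26 (mod 28).
  Combine with x ≡ 6 (mod 9): since gcd(28, 9) = 1, we get a unique residue mod 252.
    Write x = 26 + 28·t and substitute into x ≡ 6 (mod 9): 28·t ≡ 6 − 26 = -20 (mod 9).
    Reduce coefficients mod 9: 1·t ≡ 7 (mod 9).
    So t ≡ 7 (mod 9).
    Then x = 26 + 28·7 = 222, valid modulo lcm(28, 9) = 252: x ≡ 222 (mod 252).
Verify: 222 mod 7 = 5 ✓, 222 mod 4 = 2 ✓, 222 mod 9 = 6 ✓.

x ≡ 222 (mod 252).


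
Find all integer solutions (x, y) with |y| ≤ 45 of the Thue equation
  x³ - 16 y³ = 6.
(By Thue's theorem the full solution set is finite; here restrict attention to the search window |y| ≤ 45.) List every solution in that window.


The equation is x³ - 16y³ = 6. For fixed y, x³ = 16·y³ + 6, so a solution requires the RHS to be a perfect cube.
Strategy: iterate y from -45 to 45, compute RHS = 16·y³ + 6, and check whether it is a (positive or negative) perfect cube.
Check small values of y:
  y = 0: RHS = 6 is not a perfect cube.
  y = 1: RHS = 22 is not a perfect cube.
  y = -1: RHS = -10 is not a perfect cube.
  y = 2: RHS = 134 is not a perfect cube.
  y = -2: RHS = -122 is not a perfect cube.
  y = 3: RHS = 438 is not a perfect cube.
  y = -3: RHS = -426 is not a perfect cube.
Continuing the search up to |y| = 45 finds no solutions either.
No (x, y) in the scanned range satisfies the equation.

No integer solutions with |y| ≤ 45.


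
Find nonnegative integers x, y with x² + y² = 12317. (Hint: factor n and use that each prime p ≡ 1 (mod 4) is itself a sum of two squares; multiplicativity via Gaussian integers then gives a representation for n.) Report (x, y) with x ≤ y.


Step 1: Factor n = 12317 = 109 · 113.
Step 2: Check the mod-4 condition on each prime factor: 109 ≡ 1 (mod 4), exponent 1; 113 ≡ 1 (mod 4), exponent 1.
All primes ≡ 3 (mod 4) appear to even exponent (or don't appear), so by the two-squares theorem n IS expressible as a sum of two squares.
Step 3: Build a representation. Here n = 109 · 113 is a product of primes ≡ 1 (mod 4). Each prime p ≡ 1 (mod 4) is itself a sum of two squares; find a² by testing p − a² for a perfect square:
  109: 109 − 1² = 108, 109 − 2² = 105, 109 − 3² = 100 = 10² ⇒ 109 = 3² + 10².
  113: 113 − 1² = 112, 113 − 2² = 109, 113 − 3² = 104, 113 − 4² = 97, 113 − 5² = 88, 113 − 6² = 77, 113 − 7² = 64 = 8² ⇒ 113 = 7² + 8².
  Combine using the Brahmagupta–Fibonacci identity (a² + b²)(c² + d²) = (ac − bd)² + (ad + bc)² = (ac + bd)² + (ad − bc)²:
  109 · 113 = 12317: from (3² + 10²)(7² + 8²), take (3·7 − 10·8, 3·8 + 10·7) = (21 − 80, 24 + 70) = (-59, 94); dropping signs (only squares matter) gives (59, 94); check 59² + 94² = 3481 + 8836 = 12317 ✓.
Step 4: Order so x ≤ y and verify: 59² + 94² = 3481 + 8836 = 12317 = n. ✓

n = 12317 = 59² + 94² (one valid representation with x ≤ y).


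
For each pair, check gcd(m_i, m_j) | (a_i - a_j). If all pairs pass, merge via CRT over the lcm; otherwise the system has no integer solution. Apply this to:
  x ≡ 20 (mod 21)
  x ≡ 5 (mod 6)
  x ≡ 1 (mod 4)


Moduli 21, 6, 4 are not pairwise coprime, so CRT works modulo lcm(m_i) when all pairwise compatibility conditions hold.
Pairwise compatibility: gcd(m_i, m_j) must divide a_i - a_j for every pair.
Merge one congruence at a time:
  Start: x ≡ 20 (mod 21).
  Combine with x ≡ 5 (mod 6): gcd(21, 6) = 3; 5 - 20 = -15, which IS divisible by 3, so compatible.
    Write x = 20 + 21·t and substitute into x ≡ 5 (mod 6): 21·t ≡ 5 − 20 = -15 (mod 6).
    Divide the congruence (and modulus) by g = 3: 7·t ≡ -5 (mod 2).
    Reduce coefficients mod 2: 1·t ≡ 1 (mod 2).
    So t ≡ 1 (mod 2).
    Then x = 20 + 21·1 = 41, valid modulo lcm(21, 6) = 42: x ≡ 41 (mod 42).
  Combine with x ≡ 1 (mod 4): gcd(42, 4) = 2; 1 - 41 = -40, which IS divisible by 2, so compatible.
    Write x = 41 + 42·t and substitute into x ≡ 1 (mod 4): 42·t ≡ 1 − 41 = -40 (mod 4).
    Divide the congruence (and modulus) by g = 2: 21·t ≡ -20 (mod 2).
    Reduce coefficients mod 2: 1·t ≡ 0 (mod 2).
    So t ≡ 0 (mod 2).
    Then x = 41 + 42·0 = 41, valid modulo lcm(42, 4) = 84: x ≡ 41 (mod 84).
Verify: 41 mod 21 = 20, 41 mod 6 = 5, 41 mod 4 = 1.

x ≡ 41 (mod 84).


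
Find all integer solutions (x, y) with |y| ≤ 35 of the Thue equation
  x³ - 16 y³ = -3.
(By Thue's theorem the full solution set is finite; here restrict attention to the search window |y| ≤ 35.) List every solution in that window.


The equation is x³ - 16y³ = -3. For fixed y, x³ = 16·y³ − 3, so a solution requires the RHS to be a perfect cube.
Strategy: iterate y from -35 to 35, compute RHS = 16·y³ − 3, and check whether it is a (positive or negative) perfect cube.
Check small values of y:
  y = 0: RHS = -3 is not a perfect cube.
  y = 1: RHS = 13 is not a perfect cube.
  y = -1: RHS = -19 is not a perfect cube.
  y = 2: RHS = 125 = (5)³ ⇒ x = 5 works.
  y = -2: RHS = -131 is not a perfect cube.
  y = 3: RHS = 429 is not a perfect cube.
  y = -3: RHS = -435 is not a perfect cube.
Continuing the search up to |y| = 35 finds no further solutions beyond those listed.
Collected solutions: (5, 2).

Solutions (with |y| ≤ 35): (5, 2).


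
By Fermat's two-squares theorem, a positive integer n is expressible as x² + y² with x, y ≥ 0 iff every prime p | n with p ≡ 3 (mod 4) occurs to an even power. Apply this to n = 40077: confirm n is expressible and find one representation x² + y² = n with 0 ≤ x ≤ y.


Step 1: Factor n = 40077 = 3^2 · 61 · 73.
Step 2: Check the mod-4 condition on each prime factor: 3 ≡ 3 (mod 4), exponent 2 (must be even); 61 ≡ 1 (mod 4), exponent 1; 73 ≡ 1 (mod 4), exponent 1.
All primes ≡ 3 (mod 4) appear to even exponent (or don't appear), so by the two-squares theorem n IS expressible as a sum of two squares.
Step 3: Build a representation. Group n = k² · m with k = 3 and m = 61 · 73 = 4453 (a product of primes ≡ 1 (mod 4)); a representation of m scales to one of n via (k·x)² + (k·y)² = k²(x² + y²). Each prime p ≡ 1 (mod 4) is itself a sum of two squares; find a² by testing p − a² for a perfect square:
  61: 61 − 1² = 60, 61 − 2² = 57, 61 − 3² = 52, 61 − 4² = 45, 61 − 5² = 36 = 6² ⇒ 61 = 5² + 6².
  73: 73 − 1² = 72, 73 − 2² = 69, 73 − 3² = 64 = 8² ⇒ 73 = 3² + 8².
  Combine using the Brahmagupta–Fibonacci identity (a² + b²)(c² + d²) = (ac − bd)² + (ad + bc)² = (ac + bd)² + (ad − bc)²:
  61 · 73 = 4453: from (5² + 6²)(3² + 8²), take (5·3 − 6·8, 5·8 + 6·3) = (15 − 48, 40 + 18) = (-33, 58); dropping signs (only squares matter) gives (33, 58); check 33² + 58² = 1089 + 3364 = 4453 ✓.
  Scale by k = 3: (3·33, 3·58) = (99, 174).
Step 4: Order so x ≤ y and verify: 99² + 174² = 9801 + 30276 = 40077 = n. ✓

n = 40077 = 99² + 174² (one valid representation with x ≤ y).


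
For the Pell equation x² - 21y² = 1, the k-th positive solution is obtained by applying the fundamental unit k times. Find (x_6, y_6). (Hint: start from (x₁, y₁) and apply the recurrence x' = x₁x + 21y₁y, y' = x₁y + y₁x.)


Step 1: Find the fundamental solution (x₁, y₁) of x² - 21y² = 1.
  Expand √21 as a continued fraction. a₀ = ⌊√21⌋ = 4; iterate m_{k+1} = d_k·a_k − m_k, d_{k+1} = (21 − m_{k+1}²)/d_k, a_{k+1} = ⌊(a₀ + m_{k+1})/d_{k+1}⌋ (starting m₀ = 0, d₀ = 1), with convergents p_k = a_k·p_{k-1} + p_{k-2}, q_k = a_k·q_{k-1} + q_{k-2} (p₋₁ = 1, q₋₁ = 0):
  k = 0: a₀ = 4; p₀/q₀ = 4/1; p₀² − 21·q₀² = 16 − 21 = -5.
  k = 1: m = 4, d = 5, a = ⌊(4 + 4)/5⌋ = 1; p/q = (1·4 + 1)/(1·1 + 0) = 5/1; p² − 21·q² = 25 − 21 = 4.
  k = 2: m = 1, d = 4, a = ⌊(4 + 1)/4⌋ = 1; p/q = (1·5 + 4)/(1·1 + 1) = 9/2; p² − 21·q² = 81 − 84 = -3.
  k = 3: m = 3, d = 3, a = ⌊(4 + 3)/3⌋ = 2; p/q = (2·9 + 5)/(2·2 + 1) = 23/5; p² − 21·q² = 529 − 525 = 4.
  k = 4: m = 3, d = 4, a = ⌊(4 + 3)/4⌋ = 1; p/q = (1·23 + 9)/(1·5 + 2) = 32/7; p² − 21·q² = 1024 − 1029 = -5.
  k = 5: m = 1, d = 5, a = ⌊(4 + 1)/5⌋ = 1; p/q = (1·32 + 23)/(1·7 + 5) = 55/12; p² − 21·q² = 3025 − 3024 = 1.
  The first convergent with p² − 21·q² = 1 gives the fundamental solution (x₁, y₁) = (55, 12).
Step 2: Apply the recurrence (x_{n+1}, y_{n+1}) = (x₁x_n + 21y₁y_n, x₁y_n + y₁x_n) repeatedly.
  From (x_1, y_1) = (55, 12): x_2 = 55·55 + 21·12·12 = 6049; y_2 = 55·12 + 12·55 = 1320.
  From (x_2, y_2) = (6049, 1320): x_3 = 55·6049 + 21·12·1320 = 665335; y_3 = 55·1320 + 12·6049 = 145188.
  From (x_3, y_3) = (665335, 145188): x_4 = 55·665335 + 21·12·145188 = 73180801; y_4 = 55·145188 + 12·665335 = 15969360.
  From (x_4, y_4) = (73180801, 15969360): x_5 = 55·73180801 + 21·12·15969360 = 8049222775; y_5 = 55·15969360 + 12·73180801 = 1756484412.
  From (x_5, y_5) = (8049222775, 1756484412): x_6 = 55·8049222775 + 21·12·1756484412 = 885341324449; y_6 = 55·1756484412 + 12·8049222775 = 193197315960.
Step 3: Verify x_6² - 21·y_6² = 783829260777109485153601 - 783829260777109485153600 = 1 (should be 1). ✓

(x_1, y_1) = (55, 12); (x_6, y_6) = (885341324449, 193197315960).


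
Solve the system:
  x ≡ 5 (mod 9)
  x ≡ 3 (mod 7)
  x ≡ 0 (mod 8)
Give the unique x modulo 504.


Moduli 9, 7, 8 are pairwise coprime; by CRT there is a unique solution modulo M = 9 · 7 · 8 = 504.
Solve pairwise, accumulating the modulus:
  Start with x ≡ 5 (mod 9).
  Combine with x ≡ 3 (mod 7): since gcd(9, 7) = 1, we get a unique residue mod 63.
    Write x = 5 + 9·t and substitute into x ≡ 3 (mod 7): 9·t ≡ 3 − 5 = -2 (mod 7).
    Reduce coefficients mod 7: 2·t ≡ 5 (mod 7).
    The inverse of 2 mod 7 is 4 (since 2·4 = 8 = 1·7 + 1), so t ≡ 4·5 = 20 ≡ 6 (mod 7).
    Then x = 5 + 9·6 = 59, valid modulo lcm(9, 7) = 63: x ≡ 59 (mod 63).
  Combine with x ≡ 0 (mod 8): since gcd(63, 8) = 1, we get a unique residue mod 504.
    Write x = 59 + 63·t and substitute into x ≡ 0 (mod 8): 63·t ≡ 0 − 59 = -59 (mod 8).
    Reduce coefficients mod 8: 7·t ≡ 5 (mod 8).
    The inverse of 7 mod 8 is 7 (since 7·7 = 49 = 6·8 + 1), so t ≡ 7·5 = 35 ≡ 3 (mod 8).
    Then x = 59 + 63·3 = 248, valid modulo lcm(63, 8) = 504: x ≡ 248 (mod 504).
Verify: 248 mod 9 = 5 ✓, 248 mod 7 = 3 ✓, 248 mod 8 = 0 ✓.

x ≡ 248 (mod 504).


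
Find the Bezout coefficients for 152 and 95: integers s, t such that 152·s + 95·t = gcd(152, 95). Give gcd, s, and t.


Euclidean algorithm on (152, 95) — divide until remainder is 0:
  152 = 1 · 95 + 57
  95 = 1 · 57 + 38
  57 = 1 · 38 + 19
  38 = 2 · 19 + 0
gcd(152, 95) = 19.
Track Bezout coefficients alongside the remainders: start with r₀ = 152 = a·1 + b·0 (s = 1, t = 0) and r₁ = 95 = a·0 + b·1 (s = 0, t = 1); each new remainder r_{k+1} = r_{k-1} − q_k·r_k inherits s_{k+1} = s_{k-1} − q_k·s_k, t_{k+1} = t_{k-1} − q_k·t_k, so r_k = a·s_k + b·t_k at every step:
  q = 1: r = 57, s = 1 − 1·0 = 1, t = 0 − 1·1 = -1  (check: 152·1 + 95·(-1) = 57)
  q = 1: r = 38, s = 0 − 1·1 = -1, t = 1 − 1·(-1) = 2  (check: 152·(-1) + 95·2 = 38)
  q = 1: r = 19, s = 1 − 1·(-1) = 2, t = -1 − 1·2 = -3  (check: 152·2 + 95·(-3) = 19)
The row with r = 19 (the gcd) gives the Bezout coefficients s = 2, t = -3.
Result: 152 · (2) + 95 · (-3) = 19.

gcd(152, 95) = 19; s = 2, t = -3 (check: 152·2 + 95·(-3) = 19).


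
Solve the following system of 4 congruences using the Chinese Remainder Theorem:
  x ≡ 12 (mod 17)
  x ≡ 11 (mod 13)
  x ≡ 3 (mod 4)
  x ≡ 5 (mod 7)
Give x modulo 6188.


Product of moduli M = 17 · 13 · 4 · 7 = 6188.
Merge one congruence at a time:
  Start: x ≡ 12 (mod 17).
  Combine with x ≡ 11 (mod 13); new modulus lcm = 221.
    Write x = 12 + 17·t and substitute into x ≡ 11 (mod 13): 17·t ≡ 11 − 12 = -1 (mod 13).
    Reduce coefficients mod 13: 4·t ≡ 12 (mod 13).
    The inverse of 4 mod 13 is 10 (since 4·10 = 40 = 3·13 + 1), so t ≡ 10·12 = 120 ≡ 3 (mod 13).
    Then x = 12 + 17·3 = 63, valid modulo lcm(17, 13) = 221: x ≡ 63 (mod 221).
  Combine with x ≡ 3 (mod 4); new modulus lcm = 884.
    Write x = 63 + 221·t and substitute into x ≡ 3 (mod 4): 221·t ≡ 3 − 63 = -60 (mod 4).
    Reduce coefficients mod 4: 1·t ≡ 0 (mod 4).
    So t ≡ 0 (mod 4).
    Then x = 63 + 221·0 = 63, valid modulo lcm(221, 4) = 884: x ≡ 63 (mod 884).
  Combine with x ≡ 5 (mod 7); new modulus lcm = 6188.
    Write x = 63 + 884·t and substitute into x ≡ 5 (mod 7): 884·t ≡ 5 − 63 = -58 (mod 7).
    Reduce coefficients mod 7: 2·t ≡ 5 (mod 7).
    The inverse of 2 mod 7 is 4 (since 2·4 = 8 = 1·7 + 1), so t ≡ 4·5 = 20 ≡ 6 (mod 7).
    Then x = 63 + 884·6 = 5367, valid modulo lcm(884, 7) = 6188: x ≡ 5367 (mod 6188).
Verify against each original: 5367 mod 17 = 12, 5367 mod 13 = 11, 5367 mod 4 = 3, 5367 mod 7 = 5.

x ≡ 5367 (mod 6188).


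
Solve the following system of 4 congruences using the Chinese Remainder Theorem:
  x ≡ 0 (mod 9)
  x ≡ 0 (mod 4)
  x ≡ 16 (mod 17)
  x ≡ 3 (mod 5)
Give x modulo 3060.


Product of moduli M = 9 · 4 · 17 · 5 = 3060.
Merge one congruence at a time:
  Start: x ≡ 0 (mod 9).
  Combine with x ≡ 0 (mod 4); new modulus lcm = 36.
    Write x = 0 + 9·t and substitute into x ≡ 0 (mod 4): 9·t ≡ 0 − 0 = 0 (mod 4).
    Reduce coefficients mod 4: 1·t ≡ 0 (mod 4).
    So t ≡ 0 (mod 4).
    Then x = 0 + 9·0 = 0, valid modulo lcm(9, 4) = 36: x ≡ 0 (mod 36).
  Combine with x ≡ 16 (mod 17); new modulus lcm = 612.
    Write x = 0 + 36·t and substitute into x ≡ 16 (mod 17): 36·t ≡ 16 − 0 = 16 (mod 17).
    Reduce coefficients mod 17: 2·t ≡ 16 (mod 17).
    The inverse of 2 mod 17 is 9 (since 2·9 = 18 = 1·17 + 1), so t ≡ 9·16 = 144 ≡ 8 (mod 17).
    Then x = 0 + 36·8 = 288, valid modulo lcm(36, 17) = 612: x ≡ 288 (mod 612).
  Combine with x ≡ 3 (mod 5); new modulus lcm = 3060.
    Write x = 288 + 612·t and substitute into x ≡ 3 (mod 5): 612·t ≡ 3 − 288 = -285 (mod 5).
    Reduce coefficients mod 5: 2·t ≡ 0 (mod 5).
    The inverse of 2 mod 5 is 3 (since 2·3 = 6 = 1·5 + 1), so t ≡ 3·0 = 0 ≡ 0 (mod 5).
    Then x = 288 + 612·0 = 288, valid modulo lcm(612, 5) = 3060: x ≡ 288 (mod 3060).
Verify against each original: 288 mod 9 = 0, 288 mod 4 = 0, 288 mod 17 = 16, 288 mod 5 = 3.

x ≡ 288 (mod 3060).


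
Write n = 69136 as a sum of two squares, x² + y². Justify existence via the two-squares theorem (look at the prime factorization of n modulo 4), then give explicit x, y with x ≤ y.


Step 1: Factor n = 69136 = 2^4 · 29 · 149.
Step 2: Check the mod-4 condition on each prime factor: 2 = 2 (special); 29 ≡ 1 (mod 4), exponent 1; 149 ≡ 1 (mod 4), exponent 1.
All primes ≡ 3 (mod 4) appear to even exponent (or don't appear), so by the two-squares theorem n IS expressible as a sum of two squares.
Step 3: Build a representation. Group n = k² · m with k = 4 and m = 29 · 149 = 4321 (a product of primes ≡ 1 (mod 4)); a representation of m scales to one of n via (k·x)² + (k·y)² = k²(x² + y²). Each prime p ≡ 1 (mod 4) is itself a sum of two squares; find a² by testing p − a² for a perfect square:
  29: 29 − 1² = 28, 29 − 2² = 25 = 5² ⇒ 29 = 2² + 5².
  149: 149 − 1² = 148, 149 − 2² = 145, 149 − 3² = 140, 149 − 4² = 133, 149 − 5² = 124, 149 − 6² = 113, 149 − 7² = 100 = 10² ⇒ 149 = 7² + 10².
  Combine using the Brahmagupta–Fibonacci identity (a² + b²)(c² + d²) = (ac − bd)² + (ad + bc)² = (ac + bd)² + (ad − bc)²:
  29 · 149 = 4321: from (2² + 5²)(7² + 10²), take (2·7 − 5·10, 2·10 + 5·7) = (14 − 50, 20 + 35) = (-36, 55); dropping signs (only squares matter) gives (36, 55); check 36² + 55² = 1296 + 3025 = 4321 ✓.
  Scale by k = 4: (4·36, 4·55) = (144, 220).
Step 4: Order so x ≤ y and verify: 144² + 220² = 20736 + 48400 = 69136 = n. ✓

n = 69136 = 144² + 220² (one valid representation with x ≤ y).


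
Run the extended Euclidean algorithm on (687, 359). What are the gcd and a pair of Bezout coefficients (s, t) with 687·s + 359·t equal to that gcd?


Euclidean algorithm on (687, 359) — divide until remainder is 0:
  687 = 1 · 359 + 328
  359 = 1 · 328 + 31
  328 = 10 · 31 + 18
  31 = 1 · 18 + 13
  18 = 1 · 13 + 5
  13 = 2 · 5 + 3
  5 = 1 · 3 + 2
  3 = 1 · 2 + 1
  2 = 2 · 1 + 0
gcd(687, 359) = 1.
Track Bezout coefficients alongside the remainders: start with r₀ = 687 = a·1 + b·0 (s = 1, t = 0) and r₁ = 359 = a·0 + b·1 (s = 0, t = 1); each new remainder r_{k+1} = r_{k-1} − q_k·r_k inherits s_{k+1} = s_{k-1} − q_k·s_k, t_{k+1} = t_{k-1} − q_k·t_k, so r_k = a·s_k + b·t_k at every step:
  q = 1: r = 328, s = 1 − 1·0 = 1, t = 0 − 1·1 = -1  (check: 687·1 + 359·(-1) = 328)
  q = 1: r = 31, s = 0 − 1·1 = -1, t = 1 − 1·(-1) = 2  (check: 687·(-1) + 359·2 = 31)
  q = 10: r = 18, s = 1 − 10·(-1) = 11, t = -1 − 10·2 = -21  (check: 687·11 + 359·(-21) = 18)
  q = 1: r = 13, s = -1 − 1·11 = -12, t = 2 − 1·(-21) = 23  (check: 687·(-12) + 359·23 = 13)
  q = 1: r = 5, s = 11 − 1·(-12) = 23, t = -21 − 1·23 = -44  (check: 687·23 + 359·(-44) = 5)
  q = 2: r = 3, s = -12 − 2·23 = -58, t = 23 − 2·(-44) = 111  (check: 687·(-58) + 359·111 = 3)
  q = 1: r = 2, s = 23 − 1·(-58) = 81, t = -44 − 1·111 = -155  (check: 687·81 + 359·(-155) = 2)
  q = 1: r = 1, s = -58 − 1·81 = -139, t = 111 − 1·(-155) = 266  (check: 687·(-139) + 359·266 = 1)
The row with r = 1 (the gcd) gives the Bezout coefficients s = -139, t = 266.
Result: 687 · (-139) + 359 · (266) = 1.

gcd(687, 359) = 1; s = -139, t = 266 (check: 687·(-139) + 359·266 = 1).


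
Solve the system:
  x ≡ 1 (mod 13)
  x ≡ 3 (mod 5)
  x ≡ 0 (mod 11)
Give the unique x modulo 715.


Moduli 13, 5, 11 are pairwise coprime; by CRT there is a unique solution modulo M = 13 · 5 · 11 = 715.
Solve pairwise, accumulating the modulus:
  Start with x ≡ 1 (mod 13).
  Combine with x ≡ 3 (mod 5): since gcd(13, 5) = 1, we get a unique residue mod 65.
    Write x = 1 + 13·t and substitute into x ≡ 3 (mod 5): 13·t ≡ 3 − 1 = 2 (mod 5).
    Reduce coefficients mod 5: 3·t ≡ 2 (mod 5).
    The inverse of 3 mod 5 is 2 (since 3·2 = 6 = 1·5 + 1), so t ≡ 2·2 = 4 ≡ 4 (mod 5).
    Then x = 1 + 13·4 = 53, valid modulo lcm(13, 5) = 65: x ≡ 53 (mod 65).
  Combine with x ≡ 0 (mod 11): since gcd(65, 11) = 1, we get a unique residue mod 715.
    Write x = 53 + 65·t and substitute into x ≡ 0 (mod 11): 65·t ≡ 0 − 53 = -53 (mod 11).
    Reduce coefficients mod 11: 10·t ≡ 2 (mod 11).
    The inverse of 10 mod 11 is 10 (since 10·10 = 100 = 9·11 + 1), so t ≡ 10·2 = 20 ≡ 9 (mod 11).
    Then x = 53 + 65·9 = 638, valid modulo lcm(65, 11) = 715: x ≡ 638 (mod 715).
Verify: 638 mod 13 = 1 ✓, 638 mod 5 = 3 ✓, 638 mod 11 = 0 ✓.

x ≡ 638 (mod 715).


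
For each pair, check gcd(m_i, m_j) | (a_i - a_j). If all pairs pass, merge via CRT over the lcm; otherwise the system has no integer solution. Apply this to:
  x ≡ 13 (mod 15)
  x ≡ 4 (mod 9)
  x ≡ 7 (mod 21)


Moduli 15, 9, 21 are not pairwise coprime, so CRT works modulo lcm(m_i) when all pairwise compatibility conditions hold.
Pairwise compatibility: gcd(m_i, m_j) must divide a_i - a_j for every pair.
Merge one congruence at a time:
  Start: x ≡ 13 (mod 15).
  Combine with x ≡ 4 (mod 9): gcd(15, 9) = 3; 4 - 13 = -9, which IS divisible by 3, so compatible.
    Write x = 13 + 15·t and substitute into x ≡ 4 (mod 9): 15·t ≡ 4 − 13 = -9 (mod 9).
    Divide the congruence (and modulus) by g = 3: 5·t ≡ -3 (mod 3).
    Reduce coefficients mod 3: 2·t ≡ 0 (mod 3).
    The inverse of 2 mod 3 is 2 (since 2·2 = 4 = 1·3 + 1), so t ≡ 2·0 = 0 ≡ 0 (mod 3).
    Then x = 13 + 15·0 = 13, valid modulo lcm(15, 9) = 45: x ≡ 13 (mod 45).
  Combine with x ≡ 7 (mod 21): gcd(45, 21) = 3; 7 - 13 = -6, which IS divisible by 3, so compatible.
    Write x = 13 + 45·t and substitute into x ≡ 7 (mod 21): 45·t ≡ 7 − 13 = -6 (mod 21).
    Divide the congruence (and modulus) by g = 3: 15·t ≡ -2 (mod 7).
    Reduce coefficients mod 7: 1·t ≡ 5 (mod 7).
    So t ≡ 5 (mod 7).
    Then x = 13 + 45·5 = 238, valid modulo lcm(45, 21) = 315: x ≡ 238 (mod 315).
Verify: 238 mod 15 = 13, 238 mod 9 = 4, 238 mod 21 = 7.

x ≡ 238 (mod 315).


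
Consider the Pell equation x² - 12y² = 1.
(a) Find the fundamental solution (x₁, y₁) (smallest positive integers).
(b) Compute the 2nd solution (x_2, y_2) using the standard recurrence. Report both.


Step 1: Find the fundamental solution (x₁, y₁) of x² - 12y² = 1.
  Expand √12 as a continued fraction. a₀ = ⌊√12⌋ = 3; iterate m_{k+1} = d_k·a_k − m_k, d_{k+1} = (12 − m_{k+1}²)/d_k, a_{k+1} = ⌊(a₀ + m_{k+1})/d_{k+1}⌋ (starting m₀ = 0, d₀ = 1), with convergents p_k = a_k·p_{k-1} + p_{k-2}, q_k = a_k·q_{k-1} + q_{k-2} (p₋₁ = 1, q₋₁ = 0):
  k = 0: a₀ = 3; p₀/q₀ = 3/1; p₀² − 12·q₀² = 9 − 12 = -3.
  k = 1: m = 3, d = 3, a = ⌊(3 + 3)/3⌋ = 2; p/q = (2·3 + 1)/(2·1 + 0) = 7/2; p² − 12·q² = 49 − 48 = 1.
  The first convergent with p² − 12·q² = 1 gives the fundamental solution (x₁, y₁) = (7, 2).
Step 2: Apply the recurrence (x_{n+1}, y_{n+1}) = (x₁x_n + 12y₁y_n, x₁y_n + y₁x_n) repeatedly.
  From (x_1, y_1) = (7, 2): x_2 = 7·7 + 12·2·2 = 97; y_2 = 7·2 + 2·7 = 28.
Step 3: Verify x_2² - 12·y_2² = 9409 - 9408 = 1 (should be 1). ✓

(x_1, y_1) = (7, 2); (x_2, y_2) = (97, 28).


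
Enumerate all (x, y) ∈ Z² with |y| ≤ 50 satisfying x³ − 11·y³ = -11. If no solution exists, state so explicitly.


The equation is x³ - 11y³ = -11. For fixed y, x³ = 11·y³ − 11, so a solution requires the RHS to be a perfect cube.
Strategy: iterate y from -50 to 50, compute RHS = 11·y³ − 11, and check whether it is a (positive or negative) perfect cube.
Check small values of y:
  y = 0: RHS = -11 is not a perfect cube.
  y = 1: RHS = 0 = (0)³ ⇒ x = 0 works.
  y = -1: RHS = -22 is not a perfect cube.
  y = 2: RHS = 77 is not a perfect cube.
  y = -2: RHS = -99 is not a perfect cube.
  y = 3: RHS = 286 is not a perfect cube.
  y = -3: RHS = -308 is not a perfect cube.
Continuing the search up to |y| = 50 finds no further solutions beyond those listed.
Collected solutions: (0, 1).

Solutions (with |y| ≤ 50): (0, 1).


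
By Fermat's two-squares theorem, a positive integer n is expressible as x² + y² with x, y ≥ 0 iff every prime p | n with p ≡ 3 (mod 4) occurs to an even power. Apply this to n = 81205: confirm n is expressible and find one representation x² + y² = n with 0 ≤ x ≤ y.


Step 1: Factor n = 81205 = 5 · 109 · 149.
Step 2: Check the mod-4 condition on each prime factor: 5 ≡ 1 (mod 4), exponent 1; 109 ≡ 1 (mod 4), exponent 1; 149 ≡ 1 (mod 4), exponent 1.
All primes ≡ 3 (mod 4) appear to even exponent (or don't appear), so by the two-squares theorem n IS expressible as a sum of two squares.
Step 3: Build a representation. Here n = 5 · 109 · 149 is a product of primes ≡ 1 (mod 4). Each prime p ≡ 1 (mod 4) is itself a sum of two squares; find a² by testing p − a² for a perfect square:
  5: 5 − 1² = 4 = 2² ⇒ 5 = 1² + 2².
  109: 109 − 1² = 108, 109 − 2² = 105, 109 − 3² = 100 = 10² ⇒ 109 = 3² + 10².
  149: 149 − 1² = 148, 149 − 2² = 145, 149 − 3² = 140, 149 − 4² = 133, 149 − 5² = 124, 149 − 6² = 113, 149 − 7² = 100 = 10² ⇒ 149 = 7² + 10².
  Combine using the Brahmagupta–Fibonacci identity (a² + b²)(c² + d²) = (ac − bd)² + (ad + bc)² = (ac + bd)² + (ad − bc)²:
  5 · 109 = 545: from (1² + 2²)(3² + 10²), take (1·3 − 2·10, 1·10 + 2·3) = (3 − 20, 10 + 6) = (-17, 16); dropping signs (only squares matter) gives (17, 16); check 17² + 16² = 289 + 256 = 545 ✓.
  545 · 149 = 81205: from (17² + 16²)(7² + 10²), take (17·7 − 16·10, 17·10 + 16·7) = (119 − 160, 170 + 112) = (-41, 282); dropping signs (only squares matter) gives (41, 282); check 41² + 282² = 1681 + 79524 = 81205 ✓.
Step 4: Order so x ≤ y and verify: 41² + 282² = 1681 + 79524 = 81205 = n. ✓

n = 81205 = 41² + 282² (one valid representation with x ≤ y).


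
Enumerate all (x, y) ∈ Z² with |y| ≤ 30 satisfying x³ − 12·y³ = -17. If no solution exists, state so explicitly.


The equation is x³ - 12y³ = -17. For fixed y, x³ = 12·y³ − 17, so a solution requires the RHS to be a perfect cube.
Strategy: iterate y from -30 to 30, compute RHS = 12·y³ − 17, and check whether it is a (positive or negative) perfect cube.
Check small values of y:
  y = 0: RHS = -17 is not a perfect cube.
  y = 1: RHS = -5 is not a perfect cube.
  y = -1: RHS = -29 is not a perfect cube.
  y = 2: RHS = 79 is not a perfect cube.
  y = -2: RHS = -113 is not a perfect cube.
  y = 3: RHS = 307 is not a perfect cube.
  y = -3: RHS = -341 is not a perfect cube.
Continuing the search up to |y| = 30 finds no solutions either.
No (x, y) in the scanned range satisfies the equation.

No integer solutions with |y| ≤ 30.


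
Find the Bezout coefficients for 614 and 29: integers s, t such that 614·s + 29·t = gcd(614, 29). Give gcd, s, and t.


Euclidean algorithm on (614, 29) — divide until remainder is 0:
  614 = 21 · 29 + 5
  29 = 5 · 5 + 4
  5 = 1 · 4 + 1
  4 = 4 · 1 + 0
gcd(614, 29) = 1.
Track Bezout coefficients alongside the remainders: start with r₀ = 614 = a·1 + b·0 (s = 1, t = 0) and r₁ = 29 = a·0 + b·1 (s = 0, t = 1); each new remainder r_{k+1} = r_{k-1} − q_k·r_k inherits s_{k+1} = s_{k-1} − q_k·s_k, t_{k+1} = t_{k-1} − q_k·t_k, so r_k = a·s_k + b·t_k at every step:
  q = 21: r = 5, s = 1 − 21·0 = 1, t = 0 − 21·1 = -21  (check: 614·1 + 29·(-21) = 5)
  q = 5: r = 4, s = 0 − 5·1 = -5, t = 1 − 5·(-21) = 106  (check: 614·(-5) + 29·106 = 4)
  q = 1: r = 1, s = 1 − 1·(-5) = 6, t = -21 − 1·106 = -127  (check: 614·6 + 29·(-127) = 1)
The row with r = 1 (the gcd) gives the Bezout coefficients s = 6, t = -127.
Result: 614 · (6) + 29 · (-127) = 1.

gcd(614, 29) = 1; s = 6, t = -127 (check: 614·6 + 29·(-127) = 1).


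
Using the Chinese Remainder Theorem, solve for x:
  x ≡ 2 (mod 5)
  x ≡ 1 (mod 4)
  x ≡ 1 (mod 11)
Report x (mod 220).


Moduli 5, 4, 11 are pairwise coprime; by CRT there is a unique solution modulo M = 5 · 4 · 11 = 220.
Solve pairwise, accumulating the modulus:
  Start with x ≡ 2 (mod 5).
  Combine with x ≡ 1 (mod 4): since gcd(5, 4) = 1, we get a unique residue mod 20.
    Write x = 2 + 5·t and substitute into x ≡ 1 (mod 4): 5·t ≡ 1 − 2 = -1 (mod 4).
    Reduce coefficients mod 4: 1·t ≡ 3 (mod 4).
    So t ≡ 3 (mod 4).
    Then x = 2 + 5·3 = 17, valid modulo lcm(5, 4) = 20: x ≡ 17 (mod 20).
  Combine with x ≡ 1 (mod 11): since gcd(20, 11) = 1, we get a unique residue mod 220.
    Write x = 17 + 20·t and substitute into x ≡ 1 (mod 11): 20·t ≡ 1 − 17 = -16 (mod 11).
    Reduce coefficients mod 11: 9·t ≡ 6 (mod 11).
    The inverse of 9 mod 11 is 5 (since 9·5 = 45 = 4·11 + 1), so t ≡ 5·6 = 30 ≡ 8 (mod 11).
    Then x = 17 + 20·8 = 177, valid modulo lcm(20, 11) = 220: x ≡ 177 (mod 220).
Verify: 177 mod 5 = 2 ✓, 177 mod 4 = 1 ✓, 177 mod 11 = 1 ✓.

x ≡ 177 (mod 220).


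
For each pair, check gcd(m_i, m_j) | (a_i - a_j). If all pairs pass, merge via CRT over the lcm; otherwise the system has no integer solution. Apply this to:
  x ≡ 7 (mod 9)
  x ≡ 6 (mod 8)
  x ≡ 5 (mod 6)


Moduli 9, 8, 6 are not pairwise coprime, so CRT works modulo lcm(m_i) when all pairwise compatibility conditions hold.
Pairwise compatibility: gcd(m_i, m_j) must divide a_i - a_j for every pair.
Merge one congruence at a time:
  Start: x ≡ 7 (mod 9).
  Combine with x ≡ 6 (mod 8): gcd(9, 8) = 1; 6 - 7 = -1, which IS divisible by 1, so compatible.
    Write x = 7 + 9·t and substitute into x ≡ 6 (mod 8): 9·t ≡ 6 − 7 = -1 (mod 8).
    Reduce coefficients mod 8: 1·t ≡ 7 (mod 8).
    So t ≡ 7 (mod 8).
    Then x = 7 + 9·7 = 70, valid modulo lcm(9, 8) = 72: x ≡ 70 (mod 72).
  Combine with x ≡ 5 (mod 6): gcd(72, 6) = 6, and 5 - 70 = -65 is NOT divisible by 6.
    ⇒ system is inconsistent (no integer solution).

No solution (the system is inconsistent).


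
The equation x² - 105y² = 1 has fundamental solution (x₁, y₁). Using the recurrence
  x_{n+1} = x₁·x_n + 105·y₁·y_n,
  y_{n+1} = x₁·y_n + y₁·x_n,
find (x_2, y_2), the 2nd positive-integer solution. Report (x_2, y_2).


Step 1: Find the fundamental solution (x₁, y₁) of x² - 105y² = 1.
  Expand √105 as a continued fraction. a₀ = ⌊√105⌋ = 10; iterate m_{k+1} = d_k·a_k − m_k, d_{k+1} = (105 − m_{k+1}²)/d_k, a_{k+1} = ⌊(a₀ + m_{k+1})/d_{k+1}⌋ (starting m₀ = 0, d₀ = 1), with convergents p_k = a_k·p_{k-1} + p_{k-2}, q_k = a_k·q_{k-1} + q_{k-2} (p₋₁ = 1, q₋₁ = 0):
  k = 0: a₀ = 10; p₀/q₀ = 10/1; p₀² − 105·q₀² = 100 − 105 = -5.
  k = 1: m = 10, d = 5, a = ⌊(10 + 10)/5⌋ = 4; p/q = (4·10 + 1)/(4·1 + 0) = 41/4; p² − 105·q² = 1681 − 1680 = 1.
  The first convergent with p² − 105·q² = 1 gives the fundamental solution (x₁, y₁) = (41, 4).
Step 2: Apply the recurrence (x_{n+1}, y_{n+1}) = (x₁x_n + 105y₁y_n, x₁y_n + y₁x_n) repeatedly.
  From (x_1, y_1) = (41, 4): x_2 = 41·41 + 105·4·4 = 3361; y_2 = 41·4 + 4·41 = 328.
Step 3: Verify x_2² - 105·y_2² = 11296321 - 11296320 = 1 (should be 1). ✓

(x_1, y_1) = (41, 4); (x_2, y_2) = (3361, 328).
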